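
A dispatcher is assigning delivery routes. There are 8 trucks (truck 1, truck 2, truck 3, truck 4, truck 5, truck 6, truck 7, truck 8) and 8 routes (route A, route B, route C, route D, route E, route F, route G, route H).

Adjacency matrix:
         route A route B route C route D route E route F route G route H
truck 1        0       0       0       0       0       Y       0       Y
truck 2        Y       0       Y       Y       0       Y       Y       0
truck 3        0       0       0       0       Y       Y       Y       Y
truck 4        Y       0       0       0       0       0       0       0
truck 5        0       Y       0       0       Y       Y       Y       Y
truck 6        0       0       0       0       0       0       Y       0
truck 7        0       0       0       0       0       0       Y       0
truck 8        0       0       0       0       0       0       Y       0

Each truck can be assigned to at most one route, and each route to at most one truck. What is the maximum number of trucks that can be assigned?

6

One maximum matching: truck 1-route H, truck 2-route D, truck 3-route F, truck 4-route A, truck 5-route E, truck 6-route G.
The set {truck 6, truck 7, truck 8} has only 1 neighbour ({route G}), so by Hall's theorem at most 6 of the 8 trucks can be matched.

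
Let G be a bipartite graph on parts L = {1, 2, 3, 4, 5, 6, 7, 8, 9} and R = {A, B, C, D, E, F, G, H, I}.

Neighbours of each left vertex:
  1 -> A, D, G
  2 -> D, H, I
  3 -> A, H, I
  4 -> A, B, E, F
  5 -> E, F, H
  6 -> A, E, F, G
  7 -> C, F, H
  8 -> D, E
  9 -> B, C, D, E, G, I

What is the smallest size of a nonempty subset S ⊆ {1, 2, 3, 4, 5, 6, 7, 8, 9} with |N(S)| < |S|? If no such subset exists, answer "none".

none

A matching saturating every left vertex exists, for instance 1→A, 2→I, 3→H, 4→B, 5→F, 6→E, 7→C, 8→D, 9→G.
By Hall's marriage theorem, this means |N(S)| ≥ |S| for every subset S, so no violating subset exists.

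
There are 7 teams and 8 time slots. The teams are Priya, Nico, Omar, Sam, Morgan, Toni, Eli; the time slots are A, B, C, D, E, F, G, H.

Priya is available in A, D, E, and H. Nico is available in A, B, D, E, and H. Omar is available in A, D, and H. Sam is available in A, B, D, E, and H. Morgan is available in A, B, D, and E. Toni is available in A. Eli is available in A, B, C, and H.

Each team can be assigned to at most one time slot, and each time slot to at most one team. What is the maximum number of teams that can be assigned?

6

For example, pair Priya-D, Nico-E, Omar-H, Sam-A, Morgan-B, Eli-C.
The set {Priya, Nico, Omar, Sam, Morgan, Toni} has only 5 neighbours ({A, B, D, E, H}), so by Hall's theorem at most 6 of the 7 teams can be matched.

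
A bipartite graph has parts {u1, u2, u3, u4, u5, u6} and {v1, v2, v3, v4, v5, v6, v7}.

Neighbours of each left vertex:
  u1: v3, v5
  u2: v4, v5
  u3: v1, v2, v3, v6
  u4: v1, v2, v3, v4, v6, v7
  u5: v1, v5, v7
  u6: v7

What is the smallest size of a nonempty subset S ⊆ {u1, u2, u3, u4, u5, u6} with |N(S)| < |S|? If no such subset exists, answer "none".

none

A matching saturating every left vertex exists, for instance u1→v5, u2→v4, u3→v2, u4→v3, u5→v1, u6→v7.
By Hall's marriage theorem, this means |N(S)| ≥ |S| for every subset S, so no violating subset exists.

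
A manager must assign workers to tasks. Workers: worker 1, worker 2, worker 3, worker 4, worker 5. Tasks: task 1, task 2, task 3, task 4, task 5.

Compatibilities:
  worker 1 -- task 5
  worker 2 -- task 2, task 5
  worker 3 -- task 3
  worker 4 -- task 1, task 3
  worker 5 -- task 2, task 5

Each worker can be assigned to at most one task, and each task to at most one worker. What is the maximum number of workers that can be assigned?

4

For example, pair worker 1–task 5, worker 2–task 2, worker 3–task 3, worker 4–task 1.
The set {worker 1, worker 2, worker 5} has only 2 neighbours ({task 2, task 5}), so by Hall's theorem at most 4 of the 5 workers can be matched.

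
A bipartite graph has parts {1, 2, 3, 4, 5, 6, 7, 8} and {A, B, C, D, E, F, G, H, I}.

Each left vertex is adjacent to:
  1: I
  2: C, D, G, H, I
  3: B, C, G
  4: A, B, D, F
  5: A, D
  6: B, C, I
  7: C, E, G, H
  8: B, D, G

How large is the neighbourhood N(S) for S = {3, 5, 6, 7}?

8

The union of neighbours of {3, 5, 6, 7} is {A, B, C, D, E, G, H, I}, which has 8 elements.
Since |N(S)| = 8 ≥ |S| = 4, Hall's condition holds for this subset.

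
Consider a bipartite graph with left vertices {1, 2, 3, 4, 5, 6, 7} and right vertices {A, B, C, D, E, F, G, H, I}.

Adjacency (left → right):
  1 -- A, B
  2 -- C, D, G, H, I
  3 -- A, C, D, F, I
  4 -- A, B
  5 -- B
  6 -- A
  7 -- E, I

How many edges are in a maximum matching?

5

For example, pair 1–A, 2–G, 3–F, 4–B, 7–E.
The set {1, 4, 5, 6} has only 2 neighbours ({A, B}), so by Hall's theorem at most 5 of the 7 left vertices can be matched.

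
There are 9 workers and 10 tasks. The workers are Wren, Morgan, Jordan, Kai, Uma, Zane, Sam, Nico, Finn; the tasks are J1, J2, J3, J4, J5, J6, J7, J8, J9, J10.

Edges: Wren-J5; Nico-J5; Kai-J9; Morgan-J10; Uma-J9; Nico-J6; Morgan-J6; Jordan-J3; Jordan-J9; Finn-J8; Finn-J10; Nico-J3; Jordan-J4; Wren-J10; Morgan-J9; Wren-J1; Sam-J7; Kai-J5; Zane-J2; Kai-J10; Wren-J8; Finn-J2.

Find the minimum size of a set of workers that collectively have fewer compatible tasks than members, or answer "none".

A matching saturating every worker exists, for instance Wren→J8, Morgan→J6, Jordan→J4, Kai→J5, Uma→J9, Zane→J2, Sam→J7, Nico→J3, Finn→J10.
By Hall's marriage theorem, this means |N(S)| ≥ |S| for every subset S, so no violating subset exists.

none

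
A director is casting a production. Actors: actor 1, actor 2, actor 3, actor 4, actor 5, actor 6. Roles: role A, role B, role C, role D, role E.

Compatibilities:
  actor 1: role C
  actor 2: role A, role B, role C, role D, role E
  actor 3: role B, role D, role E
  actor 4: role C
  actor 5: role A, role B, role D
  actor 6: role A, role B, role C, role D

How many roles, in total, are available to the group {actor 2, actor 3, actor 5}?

The union of neighbours of {actor 2, actor 3, actor 5} is {role A, role B, role C, role D, role E}, which has 5 elements.
Since |N(S)| = 5 ≥ |S| = 3, Hall's condition holds for this subset.

5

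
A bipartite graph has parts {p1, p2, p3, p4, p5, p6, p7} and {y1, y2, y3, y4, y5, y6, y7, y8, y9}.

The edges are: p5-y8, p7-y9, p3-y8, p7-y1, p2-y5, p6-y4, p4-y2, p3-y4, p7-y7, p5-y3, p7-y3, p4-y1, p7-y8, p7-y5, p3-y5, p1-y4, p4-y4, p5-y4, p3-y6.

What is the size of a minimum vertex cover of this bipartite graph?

6

A maximum matching has 6 edges (e.g. p1–y4, p2–y5, p3–y8, p4–y1, p5–y3, p7–y7).
By König's theorem the minimum vertex cover has the same size. One such cover is {p2, p3, p4, p5, p7, y4}.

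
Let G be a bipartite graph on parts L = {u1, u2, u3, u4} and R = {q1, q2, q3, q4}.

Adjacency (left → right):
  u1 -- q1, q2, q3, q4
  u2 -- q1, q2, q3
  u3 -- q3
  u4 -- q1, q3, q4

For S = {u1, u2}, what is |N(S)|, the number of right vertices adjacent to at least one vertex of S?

4

The union of neighbours of {u1, u2} is {q1, q2, q3, q4}, which has 4 elements.
Since |N(S)| = 4 ≥ |S| = 2, Hall's condition holds for this subset.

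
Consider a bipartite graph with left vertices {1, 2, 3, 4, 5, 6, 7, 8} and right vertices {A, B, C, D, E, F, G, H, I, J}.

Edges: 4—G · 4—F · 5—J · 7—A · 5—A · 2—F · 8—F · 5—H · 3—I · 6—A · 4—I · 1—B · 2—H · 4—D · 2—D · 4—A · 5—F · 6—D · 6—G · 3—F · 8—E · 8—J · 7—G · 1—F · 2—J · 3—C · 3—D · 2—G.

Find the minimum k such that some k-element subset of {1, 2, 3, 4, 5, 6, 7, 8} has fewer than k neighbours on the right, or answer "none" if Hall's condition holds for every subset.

none

A matching saturating every left vertex exists, for instance 1→B, 2→J, 3→F, 4→A, 5→H, 6→D, 7→G, 8→E.
By Hall's marriage theorem, this means |N(S)| ≥ |S| for every subset S, so no violating subset exists.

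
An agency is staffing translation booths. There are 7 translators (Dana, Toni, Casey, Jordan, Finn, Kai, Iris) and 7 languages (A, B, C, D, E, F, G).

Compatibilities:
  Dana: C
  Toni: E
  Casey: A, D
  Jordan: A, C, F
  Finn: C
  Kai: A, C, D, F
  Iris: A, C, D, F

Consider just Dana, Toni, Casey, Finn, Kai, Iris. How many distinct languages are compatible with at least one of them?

5

The union of neighbours of {Dana, Toni, Casey, Finn, Kai, Iris} is {A, C, D, E, F}, which has 5 elements.
Since |N(S)| = 5 < |S| = 6, Hall's condition fails for this subset.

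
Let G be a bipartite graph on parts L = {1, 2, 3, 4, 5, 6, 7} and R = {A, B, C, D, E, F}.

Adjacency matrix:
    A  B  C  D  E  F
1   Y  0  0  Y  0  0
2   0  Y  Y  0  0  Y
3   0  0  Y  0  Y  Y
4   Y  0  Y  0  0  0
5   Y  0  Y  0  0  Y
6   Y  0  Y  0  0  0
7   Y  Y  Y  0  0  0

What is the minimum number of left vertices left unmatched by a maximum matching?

1

A valid assignment of size 6: 1-D, 2-B, 3-E, 4-A, 5-F, 6-C.
The set {2, 4, 5, 6, 7} has only 4 neighbours ({A, B, C, F}), so by Hall's theorem at most 6 of the 7 left vertices can be matched.
That matches 6 of the 7, leaving 1 unmatched; no matching can do better.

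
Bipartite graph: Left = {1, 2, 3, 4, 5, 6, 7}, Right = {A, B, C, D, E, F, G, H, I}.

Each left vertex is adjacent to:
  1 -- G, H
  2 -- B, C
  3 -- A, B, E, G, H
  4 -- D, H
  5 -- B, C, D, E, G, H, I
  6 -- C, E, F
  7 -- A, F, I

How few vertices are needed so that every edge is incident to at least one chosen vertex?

7

The 7 edges 1–H, 2–B, 3–A, 4–D, 5–G, 6–E, 7–I form a matching, so any vertex cover needs at least 7 vertices (one per matched edge).
Conversely {1, 2, 3, 4, 5, 6, 7} meets every edge and has exactly 7 vertices, so 7 is optimal.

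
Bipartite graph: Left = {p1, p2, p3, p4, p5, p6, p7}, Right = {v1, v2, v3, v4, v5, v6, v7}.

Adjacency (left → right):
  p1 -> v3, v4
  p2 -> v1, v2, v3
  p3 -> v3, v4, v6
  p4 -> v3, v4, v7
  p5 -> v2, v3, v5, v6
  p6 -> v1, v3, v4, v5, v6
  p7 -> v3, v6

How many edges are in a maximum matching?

7

For example, pair p1-v3, p2-v2, p3-v4, p4-v7, p5-v5, p6-v1, p7-v6.
This saturates every left vertex, so 7 is the maximum.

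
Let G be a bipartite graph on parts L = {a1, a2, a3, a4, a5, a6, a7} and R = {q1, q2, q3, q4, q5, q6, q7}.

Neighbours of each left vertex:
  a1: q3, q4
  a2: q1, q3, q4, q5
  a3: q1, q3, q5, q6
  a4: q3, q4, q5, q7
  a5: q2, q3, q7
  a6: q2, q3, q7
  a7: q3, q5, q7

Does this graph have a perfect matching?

Yes

A valid assignment of size 7: a1→q4, a2→q1, a3→q6, a4→q5, a5→q2, a6→q3, a7→q7.
Every left vertex is matched, so this is a perfect matching.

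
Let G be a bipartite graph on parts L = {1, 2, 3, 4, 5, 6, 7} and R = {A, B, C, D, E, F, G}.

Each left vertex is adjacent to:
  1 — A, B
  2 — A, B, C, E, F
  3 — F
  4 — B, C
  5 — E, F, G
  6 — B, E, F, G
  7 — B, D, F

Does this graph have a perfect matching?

Yes

A valid assignment of size 7: 1→A, 2→E, 3→F, 4→C, 5→G, 6→B, 7→D.
Every left vertex is matched, so this is a perfect matching.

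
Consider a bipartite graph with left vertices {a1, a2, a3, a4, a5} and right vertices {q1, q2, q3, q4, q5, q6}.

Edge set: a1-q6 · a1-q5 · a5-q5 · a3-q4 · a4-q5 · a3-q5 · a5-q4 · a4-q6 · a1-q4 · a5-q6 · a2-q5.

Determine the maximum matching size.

One maximum matching: a1→q6, a2→q5, a3→q4.
The set {a1, a2, a3, a4, a5} has only 3 neighbours ({q4, q5, q6}), so by Hall's theorem at most 3 of the 5 left vertices can be matched.

3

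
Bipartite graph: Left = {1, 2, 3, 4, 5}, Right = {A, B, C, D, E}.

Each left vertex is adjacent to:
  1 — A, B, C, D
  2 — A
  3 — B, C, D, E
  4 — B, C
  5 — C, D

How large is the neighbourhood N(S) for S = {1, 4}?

The union of neighbours of {1, 4} is {A, B, C, D}, which has 4 elements.
Since |N(S)| = 4 ≥ |S| = 2, Hall's condition holds for this subset.

4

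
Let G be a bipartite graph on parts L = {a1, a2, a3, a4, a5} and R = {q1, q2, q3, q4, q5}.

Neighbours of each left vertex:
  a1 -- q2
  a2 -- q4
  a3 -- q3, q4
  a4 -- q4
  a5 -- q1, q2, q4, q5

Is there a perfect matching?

The set {a2, a4} has only 1 neighbour ({q4}), so by Hall's theorem at most 4 of the 5 left vertices can be matched.
Hence no matching covers every left vertex.

No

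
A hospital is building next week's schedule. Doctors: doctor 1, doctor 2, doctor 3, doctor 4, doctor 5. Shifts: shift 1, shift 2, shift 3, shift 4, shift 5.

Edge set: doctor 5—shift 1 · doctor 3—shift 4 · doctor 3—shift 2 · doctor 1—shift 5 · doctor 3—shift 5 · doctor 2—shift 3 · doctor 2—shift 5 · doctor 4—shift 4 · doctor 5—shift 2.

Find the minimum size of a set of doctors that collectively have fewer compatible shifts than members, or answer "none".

A matching saturating every doctor exists, for instance doctor 1→shift 5, doctor 2→shift 3, doctor 3→shift 2, doctor 4→shift 4, doctor 5→shift 1.
By Hall's marriage theorem, this means |N(S)| ≥ |S| for every subset S, so no violating subset exists.

none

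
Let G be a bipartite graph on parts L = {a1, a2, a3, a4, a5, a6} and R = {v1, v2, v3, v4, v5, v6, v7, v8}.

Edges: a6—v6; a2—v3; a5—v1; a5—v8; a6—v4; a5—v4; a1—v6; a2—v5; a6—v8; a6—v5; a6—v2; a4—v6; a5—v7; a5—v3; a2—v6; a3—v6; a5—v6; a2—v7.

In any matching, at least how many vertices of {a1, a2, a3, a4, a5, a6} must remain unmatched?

One maximum matching: a1–v6, a2–v7, a5–v3, a6–v2.
The set {a1, a3, a4} has only 1 neighbour ({v6}), so by Hall's theorem at most 4 of the 6 left vertices can be matched.
That matches 4 of the 6, leaving 2 unmatched; no matching can do better.

2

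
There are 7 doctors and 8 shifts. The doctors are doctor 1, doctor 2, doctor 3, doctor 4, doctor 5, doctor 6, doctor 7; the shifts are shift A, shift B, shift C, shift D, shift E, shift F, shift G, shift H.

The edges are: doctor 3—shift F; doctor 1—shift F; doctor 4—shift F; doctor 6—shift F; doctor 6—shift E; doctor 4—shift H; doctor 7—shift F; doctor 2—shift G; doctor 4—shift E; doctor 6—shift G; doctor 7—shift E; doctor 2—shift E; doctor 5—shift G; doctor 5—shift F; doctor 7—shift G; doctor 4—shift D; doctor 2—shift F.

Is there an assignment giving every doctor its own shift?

No

The set {doctor 1, doctor 2, doctor 3, doctor 5, doctor 6, doctor 7} has only 3 neighbours ({shift E, shift F, shift G}), so by Hall's theorem at most 4 of the 7 doctors can be matched.
Hence no matching covers every doctor.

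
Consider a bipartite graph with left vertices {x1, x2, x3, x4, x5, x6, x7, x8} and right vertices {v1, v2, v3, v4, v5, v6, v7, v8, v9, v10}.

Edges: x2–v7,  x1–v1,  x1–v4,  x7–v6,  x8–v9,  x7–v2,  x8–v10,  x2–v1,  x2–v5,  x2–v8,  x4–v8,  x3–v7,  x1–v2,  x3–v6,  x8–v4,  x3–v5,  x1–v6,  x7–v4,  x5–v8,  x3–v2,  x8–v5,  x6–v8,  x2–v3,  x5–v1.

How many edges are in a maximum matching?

7

For example, pair x1-v6, x2-v3, x3-v7, x4-v8, x5-v1, x7-v2, x8-v10.
The set {x4, x6} has only 1 neighbour ({v8}), so by Hall's theorem at most 7 of the 8 left vertices can be matched.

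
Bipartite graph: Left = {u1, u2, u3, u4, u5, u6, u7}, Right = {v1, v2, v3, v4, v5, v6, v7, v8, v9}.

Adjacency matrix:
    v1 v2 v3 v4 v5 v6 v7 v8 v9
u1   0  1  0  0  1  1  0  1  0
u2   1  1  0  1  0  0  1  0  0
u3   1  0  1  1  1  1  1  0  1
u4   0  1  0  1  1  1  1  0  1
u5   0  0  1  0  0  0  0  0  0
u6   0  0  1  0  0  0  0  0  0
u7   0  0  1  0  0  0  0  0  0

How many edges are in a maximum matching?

One maximum matching: u1–v8, u2–v7, u3–v6, u4–v2, u5–v3.
The set {u5, u6, u7} has only 1 neighbour ({v3}), so by Hall's theorem at most 5 of the 7 left vertices can be matched.

5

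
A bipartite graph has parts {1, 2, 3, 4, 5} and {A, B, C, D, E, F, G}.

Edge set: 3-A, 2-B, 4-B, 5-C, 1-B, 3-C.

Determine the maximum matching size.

A valid assignment of size 3: 1-B, 3-A, 5-C.
The set {1, 2, 4} has only 1 neighbour ({B}), so by Hall's theorem at most 3 of the 5 left vertices can be matched.

3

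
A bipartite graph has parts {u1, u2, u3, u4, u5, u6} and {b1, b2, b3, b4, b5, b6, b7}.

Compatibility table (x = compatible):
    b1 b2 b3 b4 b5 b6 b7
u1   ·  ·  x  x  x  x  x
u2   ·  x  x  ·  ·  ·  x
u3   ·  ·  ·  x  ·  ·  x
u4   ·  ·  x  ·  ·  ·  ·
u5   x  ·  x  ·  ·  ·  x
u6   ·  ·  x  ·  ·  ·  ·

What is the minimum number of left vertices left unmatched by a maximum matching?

For example, pair u1-b5, u2-b2, u3-b4, u4-b3, u5-b7.
The set {u4, u6} has only 1 neighbour ({b3}), so by Hall's theorem at most 5 of the 6 left vertices can be matched.
That matches 5 of the 6, leaving 1 unmatched; no matching can do better.

1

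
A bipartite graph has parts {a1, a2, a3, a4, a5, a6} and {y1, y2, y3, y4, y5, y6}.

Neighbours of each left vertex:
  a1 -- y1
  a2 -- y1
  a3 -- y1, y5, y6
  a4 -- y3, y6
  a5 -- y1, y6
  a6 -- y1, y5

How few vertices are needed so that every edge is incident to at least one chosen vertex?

{a4, y1, y5, y6} is a vertex cover of size 4: every edge has an endpoint in this set.
No smaller cover exists because a1–y1, a3–y5, a4–y3, a5–y6 is a matching of size 4, and a cover must include an endpoint of each of these disjoint edges (König's theorem).

4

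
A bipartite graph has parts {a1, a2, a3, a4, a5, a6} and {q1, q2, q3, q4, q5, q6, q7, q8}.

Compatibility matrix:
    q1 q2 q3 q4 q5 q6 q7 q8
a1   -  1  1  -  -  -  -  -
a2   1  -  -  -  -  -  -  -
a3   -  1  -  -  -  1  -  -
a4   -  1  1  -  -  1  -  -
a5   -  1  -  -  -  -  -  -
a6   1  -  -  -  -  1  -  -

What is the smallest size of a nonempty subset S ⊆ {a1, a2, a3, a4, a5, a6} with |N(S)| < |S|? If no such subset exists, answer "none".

4

Take S = {a1, a3, a4, a5}. Its neighbourhood is {q2, q3, q6}, so |N(S)| = 3 < |S| = 4.
Every subset of size less than 4 has at least as many neighbours as members, so 4 is the minimum.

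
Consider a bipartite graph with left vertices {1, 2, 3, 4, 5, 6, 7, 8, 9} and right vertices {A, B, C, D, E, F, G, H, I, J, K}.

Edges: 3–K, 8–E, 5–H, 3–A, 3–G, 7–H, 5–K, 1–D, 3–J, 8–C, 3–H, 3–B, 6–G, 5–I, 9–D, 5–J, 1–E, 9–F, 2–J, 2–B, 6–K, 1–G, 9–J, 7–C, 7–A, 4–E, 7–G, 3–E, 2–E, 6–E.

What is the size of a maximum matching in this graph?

9

A valid assignment of size 9: 1→D, 2→B, 3→A, 4→E, 5→K, 6→G, 7→H, 8→C, 9→J.
All 9 left vertices are matched, so no larger matching exists.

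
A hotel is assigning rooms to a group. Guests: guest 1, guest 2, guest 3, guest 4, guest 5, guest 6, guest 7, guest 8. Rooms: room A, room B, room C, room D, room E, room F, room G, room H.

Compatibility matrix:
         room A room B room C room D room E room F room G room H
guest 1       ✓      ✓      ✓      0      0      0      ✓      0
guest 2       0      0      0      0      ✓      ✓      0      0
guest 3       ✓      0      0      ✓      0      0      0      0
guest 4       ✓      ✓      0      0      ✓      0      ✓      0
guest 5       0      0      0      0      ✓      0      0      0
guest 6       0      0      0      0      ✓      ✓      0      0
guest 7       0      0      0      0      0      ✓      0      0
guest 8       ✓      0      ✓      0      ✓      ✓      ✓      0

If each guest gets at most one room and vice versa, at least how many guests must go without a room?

A valid assignment of size 6: guest 1–room B, guest 2–room F, guest 3–room D, guest 4–room G, guest 5–room E, guest 8–room C.
The set {guest 2, guest 5, guest 6, guest 7} has only 2 neighbours ({room E, room F}), so by Hall's theorem at most 6 of the 8 guests can be matched.
That matches 6 of the 8, leaving 2 unmatched; no matching can do better.

2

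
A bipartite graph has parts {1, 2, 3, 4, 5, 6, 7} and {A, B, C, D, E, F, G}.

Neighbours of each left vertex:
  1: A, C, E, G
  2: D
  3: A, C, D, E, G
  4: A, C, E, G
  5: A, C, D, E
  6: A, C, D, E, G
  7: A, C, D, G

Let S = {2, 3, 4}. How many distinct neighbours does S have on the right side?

The union of neighbours of {2, 3, 4} is {A, C, D, E, G}, which has 5 elements.
Since |N(S)| = 5 ≥ |S| = 3, Hall's condition holds for this subset.

5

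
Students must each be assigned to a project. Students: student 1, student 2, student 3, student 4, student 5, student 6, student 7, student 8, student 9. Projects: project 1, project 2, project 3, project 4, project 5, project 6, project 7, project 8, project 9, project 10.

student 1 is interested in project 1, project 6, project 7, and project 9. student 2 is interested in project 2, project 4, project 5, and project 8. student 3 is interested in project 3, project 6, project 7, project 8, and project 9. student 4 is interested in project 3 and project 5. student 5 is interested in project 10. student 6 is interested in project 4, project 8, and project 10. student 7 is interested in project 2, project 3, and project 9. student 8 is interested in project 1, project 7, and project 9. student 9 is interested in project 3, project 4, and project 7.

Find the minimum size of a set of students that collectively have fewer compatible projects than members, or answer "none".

A matching saturating every student exists, for instance student 1→project 1, student 2→project 2, student 3→project 7, student 4→project 5, student 5→project 10, student 6→project 8, student 7→project 3, student 8→project 9, student 9→project 4.
By Hall's marriage theorem, this means |N(S)| ≥ |S| for every subset S, so no violating subset exists.

none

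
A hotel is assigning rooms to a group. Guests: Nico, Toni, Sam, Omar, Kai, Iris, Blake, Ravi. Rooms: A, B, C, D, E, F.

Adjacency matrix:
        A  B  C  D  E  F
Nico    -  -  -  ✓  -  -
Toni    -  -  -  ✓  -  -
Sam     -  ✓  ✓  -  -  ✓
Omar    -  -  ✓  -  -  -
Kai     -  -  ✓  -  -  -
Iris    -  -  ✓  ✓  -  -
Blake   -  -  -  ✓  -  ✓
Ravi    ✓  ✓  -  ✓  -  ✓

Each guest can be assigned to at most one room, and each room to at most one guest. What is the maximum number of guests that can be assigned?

A valid assignment of size 5: Nico–D, Sam–B, Omar–C, Blake–F, Ravi–A.
The set {Nico, Toni, Omar, Kai, Iris} has only 2 neighbours ({C, D}), so by Hall's theorem at most 5 of the 8 guests can be matched.

5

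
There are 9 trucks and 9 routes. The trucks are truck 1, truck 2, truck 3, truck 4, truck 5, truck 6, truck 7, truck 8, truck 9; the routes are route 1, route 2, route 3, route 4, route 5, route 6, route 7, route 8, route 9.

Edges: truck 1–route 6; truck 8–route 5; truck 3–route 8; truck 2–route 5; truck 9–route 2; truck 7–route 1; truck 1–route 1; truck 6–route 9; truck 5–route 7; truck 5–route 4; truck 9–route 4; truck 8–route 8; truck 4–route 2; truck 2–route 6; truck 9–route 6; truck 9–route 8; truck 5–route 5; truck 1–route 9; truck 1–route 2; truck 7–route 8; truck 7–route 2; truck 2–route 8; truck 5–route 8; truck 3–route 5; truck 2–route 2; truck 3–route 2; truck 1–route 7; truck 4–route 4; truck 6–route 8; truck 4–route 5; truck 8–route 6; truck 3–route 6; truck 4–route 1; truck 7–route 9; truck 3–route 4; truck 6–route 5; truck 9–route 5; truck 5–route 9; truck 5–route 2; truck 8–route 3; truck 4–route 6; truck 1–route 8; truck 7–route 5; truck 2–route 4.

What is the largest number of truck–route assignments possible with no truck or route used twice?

9

For example, pair truck 1-route 7, truck 2-route 6, truck 3-route 2, truck 4-route 1, truck 5-route 9, truck 6-route 5, truck 7-route 8, truck 8-route 3, truck 9-route 4.
This saturates every truck, so 9 is the maximum.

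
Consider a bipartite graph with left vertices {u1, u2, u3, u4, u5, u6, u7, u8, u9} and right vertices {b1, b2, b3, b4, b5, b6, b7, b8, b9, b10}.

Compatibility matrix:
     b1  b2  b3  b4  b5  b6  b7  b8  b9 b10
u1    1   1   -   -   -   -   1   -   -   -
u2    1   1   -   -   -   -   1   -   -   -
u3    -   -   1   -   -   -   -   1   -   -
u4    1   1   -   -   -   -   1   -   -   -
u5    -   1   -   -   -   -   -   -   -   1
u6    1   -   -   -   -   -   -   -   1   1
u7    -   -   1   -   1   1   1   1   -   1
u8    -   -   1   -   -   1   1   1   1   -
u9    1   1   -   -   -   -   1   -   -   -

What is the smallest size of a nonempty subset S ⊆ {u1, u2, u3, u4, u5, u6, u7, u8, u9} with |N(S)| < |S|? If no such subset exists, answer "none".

4

Take S = {u1, u2, u4, u9}. Its neighbourhood is {b1, b2, b7}, so |N(S)| = 3 < |S| = 4.
Every subset of size less than 4 has at least as many neighbours as members, so 4 is the minimum.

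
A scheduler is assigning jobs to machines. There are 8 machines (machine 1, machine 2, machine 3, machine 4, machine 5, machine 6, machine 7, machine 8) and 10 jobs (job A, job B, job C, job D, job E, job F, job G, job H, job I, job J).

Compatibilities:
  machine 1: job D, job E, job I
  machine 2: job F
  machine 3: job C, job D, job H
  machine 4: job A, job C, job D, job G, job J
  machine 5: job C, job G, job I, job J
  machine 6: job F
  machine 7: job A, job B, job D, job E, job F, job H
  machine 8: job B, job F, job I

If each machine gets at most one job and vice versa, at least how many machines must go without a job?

1

One maximum matching: machine 1–job D, machine 2–job F, machine 3–job C, machine 4–job J, machine 5–job G, machine 7–job H, machine 8–job I.
The set {machine 2, machine 6} has only 1 neighbour ({job F}), so by Hall's theorem at most 7 of the 8 machines can be matched.
That matches 7 of the 8, leaving 1 unmatched; no matching can do better.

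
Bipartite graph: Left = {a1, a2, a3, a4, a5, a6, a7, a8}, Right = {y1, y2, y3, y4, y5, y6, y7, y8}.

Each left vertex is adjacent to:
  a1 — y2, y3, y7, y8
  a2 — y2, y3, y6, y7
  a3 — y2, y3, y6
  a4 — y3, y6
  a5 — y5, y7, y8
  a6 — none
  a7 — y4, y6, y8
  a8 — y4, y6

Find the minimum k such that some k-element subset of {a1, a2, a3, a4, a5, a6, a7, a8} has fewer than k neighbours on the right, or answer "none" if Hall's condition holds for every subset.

1

Take S = {a6}. Its neighbourhood is {}, so |N(S)| = 0 < |S| = 1.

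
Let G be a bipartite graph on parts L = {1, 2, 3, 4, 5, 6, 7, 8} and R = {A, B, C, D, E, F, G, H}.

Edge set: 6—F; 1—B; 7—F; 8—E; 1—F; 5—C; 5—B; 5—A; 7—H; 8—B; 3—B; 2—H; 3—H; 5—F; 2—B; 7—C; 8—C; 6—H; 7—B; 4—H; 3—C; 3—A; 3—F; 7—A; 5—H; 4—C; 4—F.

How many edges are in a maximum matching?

One maximum matching: 1–F, 2–B, 3–H, 4–C, 5–A, 8–E.
The set {1, 2, 3, 4, 5, 6, 7} has only 5 neighbours ({A, B, C, F, H}), so by Hall's theorem at most 6 of the 8 left vertices can be matched.

6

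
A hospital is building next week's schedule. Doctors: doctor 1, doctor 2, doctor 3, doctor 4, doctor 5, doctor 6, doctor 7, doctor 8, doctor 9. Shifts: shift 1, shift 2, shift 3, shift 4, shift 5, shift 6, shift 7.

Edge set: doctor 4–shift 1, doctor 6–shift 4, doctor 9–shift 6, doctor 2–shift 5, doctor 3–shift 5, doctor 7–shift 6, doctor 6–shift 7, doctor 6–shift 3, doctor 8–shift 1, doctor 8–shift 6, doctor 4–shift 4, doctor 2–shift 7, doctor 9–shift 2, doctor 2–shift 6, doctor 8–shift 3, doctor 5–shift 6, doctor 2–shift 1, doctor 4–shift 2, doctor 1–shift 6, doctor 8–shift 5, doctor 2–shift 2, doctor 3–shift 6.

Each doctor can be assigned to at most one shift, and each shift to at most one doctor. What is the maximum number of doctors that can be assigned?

One maximum matching: doctor 1→shift 6, doctor 2→shift 7, doctor 3→shift 5, doctor 4→shift 4, doctor 6→shift 3, doctor 8→shift 1, doctor 9→shift 2.
The set {doctor 1, doctor 5, doctor 7} has only 1 neighbour ({shift 6}), so by Hall's theorem at most 7 of the 9 doctors can be matched.

7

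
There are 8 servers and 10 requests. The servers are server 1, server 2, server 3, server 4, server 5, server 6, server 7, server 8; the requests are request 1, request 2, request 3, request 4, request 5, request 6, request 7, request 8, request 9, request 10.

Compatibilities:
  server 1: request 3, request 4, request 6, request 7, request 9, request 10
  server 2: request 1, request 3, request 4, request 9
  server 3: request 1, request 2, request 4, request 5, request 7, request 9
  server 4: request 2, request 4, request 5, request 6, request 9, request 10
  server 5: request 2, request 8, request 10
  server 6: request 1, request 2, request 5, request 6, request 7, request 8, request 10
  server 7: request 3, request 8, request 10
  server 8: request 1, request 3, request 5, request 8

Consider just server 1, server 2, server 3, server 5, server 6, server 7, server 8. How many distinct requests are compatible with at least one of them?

10

The union of neighbours of {server 1, server 2, server 3, server 5, server 6, server 7, server 8} is {request 1, request 2, request 3, request 4, request 5, request 6, request 7, request 8, request 9, request 10}, which has 10 elements.
Since |N(S)| = 10 ≥ |S| = 7, Hall's condition holds for this subset.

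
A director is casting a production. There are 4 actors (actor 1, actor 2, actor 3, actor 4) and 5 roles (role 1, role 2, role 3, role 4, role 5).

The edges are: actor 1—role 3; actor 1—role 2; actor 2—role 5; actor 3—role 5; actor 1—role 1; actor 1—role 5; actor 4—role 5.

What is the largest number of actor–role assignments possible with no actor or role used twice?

2

A valid assignment of size 2: actor 1→role 3, actor 2→role 5.
The set {actor 2, actor 3, actor 4} has only 1 neighbour ({role 5}), so by Hall's theorem at most 2 of the 4 actors can be matched.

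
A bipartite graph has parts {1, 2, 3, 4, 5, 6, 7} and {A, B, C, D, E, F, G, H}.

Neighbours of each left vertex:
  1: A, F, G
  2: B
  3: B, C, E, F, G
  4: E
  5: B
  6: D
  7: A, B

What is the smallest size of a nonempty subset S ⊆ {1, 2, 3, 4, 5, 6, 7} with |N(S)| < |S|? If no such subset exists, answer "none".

Take S = {2, 5}. Its neighbourhood is {B}, so |N(S)| = 1 < |S| = 2.
No single vertex violates Hall's condition since each has at least one neighbour, so 2 is the minimum.

2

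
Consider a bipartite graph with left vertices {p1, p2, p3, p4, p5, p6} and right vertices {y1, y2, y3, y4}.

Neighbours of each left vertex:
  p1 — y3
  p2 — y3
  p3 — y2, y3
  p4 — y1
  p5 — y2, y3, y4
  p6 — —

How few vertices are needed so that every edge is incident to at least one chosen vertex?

{p3, p4, p5, y3} is a vertex cover of size 4: every edge has an endpoint in this set.
No smaller cover exists because p1–y3, p3–y2, p4–y1, p5–y4 is a matching of size 4, and a cover must include an endpoint of each of these disjoint edges (König's theorem).

4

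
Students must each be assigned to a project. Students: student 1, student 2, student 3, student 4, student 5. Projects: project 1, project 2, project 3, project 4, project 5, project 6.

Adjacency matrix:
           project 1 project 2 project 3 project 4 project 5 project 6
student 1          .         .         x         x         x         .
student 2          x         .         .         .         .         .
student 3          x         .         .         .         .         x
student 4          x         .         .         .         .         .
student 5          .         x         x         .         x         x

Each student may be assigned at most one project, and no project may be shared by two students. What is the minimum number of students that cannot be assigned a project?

A valid assignment of size 4: student 1–project 4, student 2–project 1, student 3–project 6, student 5–project 3.
The set {student 2, student 4} has only 1 neighbour ({project 1}), so by Hall's theorem at most 4 of the 5 students can be matched.
That matches 4 of the 5, leaving 1 unmatched; no matching can do better.

1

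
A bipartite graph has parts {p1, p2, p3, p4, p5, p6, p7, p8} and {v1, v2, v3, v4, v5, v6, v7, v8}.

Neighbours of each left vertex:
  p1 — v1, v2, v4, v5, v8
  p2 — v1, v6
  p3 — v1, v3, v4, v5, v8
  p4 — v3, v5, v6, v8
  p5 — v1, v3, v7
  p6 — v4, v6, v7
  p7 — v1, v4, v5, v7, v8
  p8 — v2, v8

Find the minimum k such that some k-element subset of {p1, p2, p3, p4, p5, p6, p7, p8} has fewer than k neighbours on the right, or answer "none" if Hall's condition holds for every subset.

none

A matching saturating every left vertex exists, for instance p1→v1, p2→v6, p3→v3, p4→v8, p5→v7, p6→v4, p7→v5, p8→v2.
By Hall's marriage theorem, this means |N(S)| ≥ |S| for every subset S, so no violating subset exists.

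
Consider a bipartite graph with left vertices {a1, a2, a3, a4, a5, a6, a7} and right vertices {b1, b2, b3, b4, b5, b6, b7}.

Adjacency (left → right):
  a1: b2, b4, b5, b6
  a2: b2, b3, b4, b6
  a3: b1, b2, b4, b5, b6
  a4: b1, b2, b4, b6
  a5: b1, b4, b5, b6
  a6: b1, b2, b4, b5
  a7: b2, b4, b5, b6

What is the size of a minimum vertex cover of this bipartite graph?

6

A maximum matching has 6 edges (e.g. a1–b4, a2–b3, a3–b1, a4–b2, a5–b6, a6–b5).
By König's theorem the minimum vertex cover has the same size. One such cover is {a2, b1, b2, b4, b5, b6}.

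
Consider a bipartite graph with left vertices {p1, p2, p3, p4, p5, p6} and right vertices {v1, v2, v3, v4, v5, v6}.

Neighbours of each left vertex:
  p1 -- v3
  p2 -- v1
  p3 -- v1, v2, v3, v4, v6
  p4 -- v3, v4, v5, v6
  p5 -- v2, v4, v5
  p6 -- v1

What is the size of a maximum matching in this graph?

5

A valid assignment of size 5: p1–v3, p2–v1, p3–v6, p4–v4, p5–v2.
The set {p2, p6} has only 1 neighbour ({v1}), so by Hall's theorem at most 5 of the 6 left vertices can be matched.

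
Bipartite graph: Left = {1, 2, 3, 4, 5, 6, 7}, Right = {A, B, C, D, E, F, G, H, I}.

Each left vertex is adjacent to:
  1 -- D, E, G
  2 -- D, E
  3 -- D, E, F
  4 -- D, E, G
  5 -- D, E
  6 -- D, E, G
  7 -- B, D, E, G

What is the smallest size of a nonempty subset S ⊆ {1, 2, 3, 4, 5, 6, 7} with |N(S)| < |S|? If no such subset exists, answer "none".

4

Take S = {1, 2, 4, 5}. Its neighbourhood is {D, E, G}, so |N(S)| = 3 < |S| = 4.
Every subset of size less than 4 has at least as many neighbours as members, so 4 is the minimum.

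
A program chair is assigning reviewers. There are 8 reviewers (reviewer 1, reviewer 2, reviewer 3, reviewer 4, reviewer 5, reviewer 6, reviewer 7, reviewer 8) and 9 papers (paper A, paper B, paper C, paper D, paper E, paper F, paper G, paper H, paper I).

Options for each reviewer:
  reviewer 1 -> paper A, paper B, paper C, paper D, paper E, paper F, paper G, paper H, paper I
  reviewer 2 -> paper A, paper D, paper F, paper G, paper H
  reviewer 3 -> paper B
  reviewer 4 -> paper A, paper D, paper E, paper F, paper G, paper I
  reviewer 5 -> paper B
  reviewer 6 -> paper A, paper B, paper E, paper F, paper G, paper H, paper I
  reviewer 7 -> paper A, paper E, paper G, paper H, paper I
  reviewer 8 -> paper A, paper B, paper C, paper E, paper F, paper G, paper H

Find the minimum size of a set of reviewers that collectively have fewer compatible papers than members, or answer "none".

2

Take S = {reviewer 3, reviewer 5}. Its neighbourhood is {paper B}, so |N(S)| = 1 < |S| = 2.
No single vertex violates Hall's condition since each has at least one neighbour, so 2 is the minimum.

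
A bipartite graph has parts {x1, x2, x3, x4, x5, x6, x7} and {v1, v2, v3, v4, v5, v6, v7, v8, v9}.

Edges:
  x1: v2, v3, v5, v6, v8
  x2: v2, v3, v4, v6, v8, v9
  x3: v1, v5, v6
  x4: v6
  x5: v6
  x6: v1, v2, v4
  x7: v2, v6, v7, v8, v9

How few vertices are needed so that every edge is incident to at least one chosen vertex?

{x1, x2, x3, x6, x7, v6} is a vertex cover of size 6: every edge has an endpoint in this set.
No smaller cover exists because x1–v3, x2–v4, x3–v5, x4–v6, x6–v1, x7–v2 is a matching of size 6, and a cover must include an endpoint of each of these disjoint edges (König's theorem).

6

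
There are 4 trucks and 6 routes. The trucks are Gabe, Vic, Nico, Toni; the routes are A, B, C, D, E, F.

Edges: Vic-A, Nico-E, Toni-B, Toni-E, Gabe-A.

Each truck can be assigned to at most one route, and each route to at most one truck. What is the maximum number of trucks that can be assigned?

A valid assignment of size 3: Gabe→A, Nico→E, Toni→B.
The set {Gabe, Vic} has only 1 neighbour ({A}), so by Hall's theorem at most 3 of the 4 trucks can be matched.

3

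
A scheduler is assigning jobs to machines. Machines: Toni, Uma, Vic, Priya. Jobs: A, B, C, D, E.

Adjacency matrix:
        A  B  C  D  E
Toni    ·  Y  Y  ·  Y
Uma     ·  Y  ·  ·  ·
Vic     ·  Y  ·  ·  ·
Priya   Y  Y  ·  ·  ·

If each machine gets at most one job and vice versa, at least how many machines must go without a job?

One maximum matching: Toni–E, Uma–B, Priya–A.
The set {Uma, Vic} has only 1 neighbour ({B}), so by Hall's theorem at most 3 of the 4 machines can be matched.
That matches 3 of the 4, leaving 1 unmatched; no matching can do better.

1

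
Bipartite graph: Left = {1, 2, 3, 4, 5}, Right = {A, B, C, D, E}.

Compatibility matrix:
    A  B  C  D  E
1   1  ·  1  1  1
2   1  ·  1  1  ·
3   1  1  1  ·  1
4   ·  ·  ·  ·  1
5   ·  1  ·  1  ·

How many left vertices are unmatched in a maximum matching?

For example, pair 1→D, 2→A, 3→C, 4→E, 5→B.
All 5 left vertices are matched, so no larger matching exists.
That matches 5 of the 5, leaving 0 unmatched; no matching can do better.

0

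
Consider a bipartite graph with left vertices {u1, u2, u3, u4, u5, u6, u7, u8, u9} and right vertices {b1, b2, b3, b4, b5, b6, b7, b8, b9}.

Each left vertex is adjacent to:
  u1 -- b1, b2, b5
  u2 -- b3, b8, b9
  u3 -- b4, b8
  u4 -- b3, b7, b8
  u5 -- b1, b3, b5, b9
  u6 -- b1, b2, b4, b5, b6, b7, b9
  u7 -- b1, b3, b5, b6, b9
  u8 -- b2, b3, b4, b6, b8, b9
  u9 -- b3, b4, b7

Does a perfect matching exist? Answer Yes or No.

A valid assignment of size 9: u1-b2, u2-b9, u3-b4, u4-b8, u5-b5, u6-b7, u7-b1, u8-b6, u9-b3.
Every left vertex is matched, so this is a perfect matching.

Yes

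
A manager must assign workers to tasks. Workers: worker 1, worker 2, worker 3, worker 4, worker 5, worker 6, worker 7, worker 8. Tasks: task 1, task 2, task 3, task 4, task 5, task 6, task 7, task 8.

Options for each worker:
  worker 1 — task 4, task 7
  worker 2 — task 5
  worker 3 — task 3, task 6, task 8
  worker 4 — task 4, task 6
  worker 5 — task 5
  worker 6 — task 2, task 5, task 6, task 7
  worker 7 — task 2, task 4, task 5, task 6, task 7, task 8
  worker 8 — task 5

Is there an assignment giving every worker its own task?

The set {worker 2, worker 5, worker 8} has only 1 neighbour ({task 5}), so by Hall's theorem at most 6 of the 8 workers can be matched.
Hence no matching covers every worker.

No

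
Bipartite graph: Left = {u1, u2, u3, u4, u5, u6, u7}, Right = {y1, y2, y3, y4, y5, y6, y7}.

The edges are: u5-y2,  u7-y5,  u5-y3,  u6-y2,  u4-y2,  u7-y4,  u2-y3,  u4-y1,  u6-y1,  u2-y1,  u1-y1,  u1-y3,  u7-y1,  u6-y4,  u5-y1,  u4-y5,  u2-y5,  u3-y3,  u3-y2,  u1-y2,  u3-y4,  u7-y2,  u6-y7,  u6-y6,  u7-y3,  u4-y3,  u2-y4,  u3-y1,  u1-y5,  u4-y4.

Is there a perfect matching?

No

The set {u1, u2, u3, u4, u5, u7} has only 5 neighbours ({y1, y2, y3, y4, y5}), so by Hall's theorem at most 6 of the 7 left vertices can be matched.
Hence no matching covers every left vertex.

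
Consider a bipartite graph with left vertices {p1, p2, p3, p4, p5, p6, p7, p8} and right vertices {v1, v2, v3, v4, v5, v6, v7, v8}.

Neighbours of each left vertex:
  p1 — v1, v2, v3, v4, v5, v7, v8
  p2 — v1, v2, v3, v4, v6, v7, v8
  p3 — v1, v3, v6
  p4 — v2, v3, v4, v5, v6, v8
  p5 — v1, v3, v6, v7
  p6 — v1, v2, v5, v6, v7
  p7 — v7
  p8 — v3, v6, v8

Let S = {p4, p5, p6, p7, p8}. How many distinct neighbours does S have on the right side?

The union of neighbours of {p4, p5, p6, p7, p8} is {v1, v2, v3, v4, v5, v6, v7, v8}, which has 8 elements.
Since |N(S)| = 8 ≥ |S| = 5, Hall's condition holds for this subset.

8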